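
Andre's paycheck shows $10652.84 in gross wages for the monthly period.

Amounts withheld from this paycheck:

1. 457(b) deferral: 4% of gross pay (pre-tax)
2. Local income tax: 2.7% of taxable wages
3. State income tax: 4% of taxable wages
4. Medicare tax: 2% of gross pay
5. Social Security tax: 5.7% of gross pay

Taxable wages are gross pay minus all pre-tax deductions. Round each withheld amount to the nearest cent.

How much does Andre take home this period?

$8721.27

457(b) deferral: $10652.84 × 0.04 = $426.11
Taxable wages = $10652.84 − $426.11 = $10226.73
State income tax: $10226.73 × 0.04 = $409.07
Local income tax: $10226.73 × 0.027 = $276.12
Medicare tax: $10652.84 × 0.02 = $213.06
Social Security tax: $10652.84 × 0.057 = $607.21
Total deductions = $426.11 + $409.07 + $276.12 + $213.06 + $607.21 = $1931.57
Net pay = $10652.84 − $1931.57 = $8721.27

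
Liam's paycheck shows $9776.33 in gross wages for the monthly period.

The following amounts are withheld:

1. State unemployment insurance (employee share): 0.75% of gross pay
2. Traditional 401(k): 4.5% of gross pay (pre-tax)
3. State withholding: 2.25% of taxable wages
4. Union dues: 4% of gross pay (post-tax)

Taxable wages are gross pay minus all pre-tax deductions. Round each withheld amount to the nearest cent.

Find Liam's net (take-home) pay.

$8661.96

Traditional 401(k): $9776.33 × 0.045 = $439.93
Taxable wages = $9776.33 − $439.93 = $9336.40
State withholding: $9336.40 × 0.0225 = $210.07
State unemployment insurance (employee share): $9776.33 × 0.0075 = $73.32
Union dues: $9776.33 × 0.04 = $391.05
Total deductions = $439.93 + $210.07 + $73.32 + $391.05 = $1114.37
Net pay = $9776.33 − $1114.37 = $8661.96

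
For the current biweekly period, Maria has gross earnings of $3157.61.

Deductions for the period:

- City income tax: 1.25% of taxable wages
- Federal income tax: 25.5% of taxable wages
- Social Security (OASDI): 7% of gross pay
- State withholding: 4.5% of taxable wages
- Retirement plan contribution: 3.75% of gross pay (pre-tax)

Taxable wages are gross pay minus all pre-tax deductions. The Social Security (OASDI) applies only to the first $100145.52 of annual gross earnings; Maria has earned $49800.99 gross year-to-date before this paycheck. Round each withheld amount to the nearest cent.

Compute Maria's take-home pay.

$1868.42

Retirement plan contribution: $3157.61 × 0.0375 = $118.41
Taxable wages = $3157.61 − $118.41 = $3039.20
City income tax: $3039.20 × 0.0125 = $37.99
State withholding: $3039.20 × 0.045 = $136.76
Federal income tax: $3039.20 × 0.255 = $775.00
Social Security (OASDI): cap not yet reached, full $3157.61 is subject → $3157.61 × 0.07 = $221.03
Total deductions = $118.41 + $37.99 + $136.76 + $775.00 + $221.03 = $1289.19
Net pay = $3157.61 − $1289.19 = $1868.42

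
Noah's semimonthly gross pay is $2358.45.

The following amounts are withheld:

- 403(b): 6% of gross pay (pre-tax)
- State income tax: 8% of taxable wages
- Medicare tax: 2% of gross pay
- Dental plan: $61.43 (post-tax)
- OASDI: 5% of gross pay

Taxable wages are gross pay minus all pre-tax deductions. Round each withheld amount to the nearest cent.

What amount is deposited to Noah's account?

$1813.06

403(b): $2358.45 × 0.06 = $141.51
Taxable wages = $2358.45 − $141.51 = $2216.94
State income tax: $2216.94 × 0.08 = $177.36
Medicare tax: $2358.45 × 0.02 = $47.17
OASDI: $2358.45 × 0.05 = $117.92
Dental plan: $61.43
Total deductions = $141.51 + $177.36 + $47.17 + $117.92 + $61.43 = $545.39
Net pay = $2358.45 − $545.39 = $1813.06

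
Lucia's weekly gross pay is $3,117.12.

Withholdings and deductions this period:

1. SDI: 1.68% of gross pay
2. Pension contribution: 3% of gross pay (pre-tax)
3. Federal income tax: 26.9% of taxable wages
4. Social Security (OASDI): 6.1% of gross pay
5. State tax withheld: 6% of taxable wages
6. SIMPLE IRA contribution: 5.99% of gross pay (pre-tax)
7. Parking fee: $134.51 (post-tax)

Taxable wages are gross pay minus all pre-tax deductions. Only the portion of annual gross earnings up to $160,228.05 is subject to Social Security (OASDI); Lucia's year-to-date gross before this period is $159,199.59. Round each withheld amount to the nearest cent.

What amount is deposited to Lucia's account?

$1,653.94

SIMPLE IRA contribution: $3,117.12 × 0.0599 = $186.72
Pension contribution: $3,117.12 × 0.03 = $93.51
Pre-tax total = $186.72 + $93.51 = $280.23
Taxable wages = $3,117.12 − $280.23 = $2,836.89
State tax withheld: $2,836.89 × 0.06 = $170.21
Federal income tax: $2,836.89 × 0.269 = $763.12
SDI: $3,117.12 × 0.0168 = $52.37
Social Security (OASDI): only $160,228.05 − $159,199.59 = $1,028.46 of this check is subject → $1,028.46 × 0.061 = $62.74
Parking fee: $134.51
Total deductions = $186.72 + $93.51 + $170.21 + $763.12 + $52.37 + $62.74 + $134.51 = $1,463.18
Net pay = $3,117.12 − $1,463.18 = $1,653.94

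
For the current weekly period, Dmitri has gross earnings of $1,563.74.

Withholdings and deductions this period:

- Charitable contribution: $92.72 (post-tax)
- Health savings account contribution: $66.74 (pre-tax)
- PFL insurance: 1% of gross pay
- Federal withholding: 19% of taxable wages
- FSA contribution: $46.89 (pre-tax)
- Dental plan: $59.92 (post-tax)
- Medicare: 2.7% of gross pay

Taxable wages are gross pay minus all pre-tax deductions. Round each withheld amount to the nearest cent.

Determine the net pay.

$964.09

FSA contribution: $46.89
Health savings account contribution: $66.74
Pre-tax total = $46.89 + $66.74 = $113.63
Taxable wages = $1,563.74 − $113.63 = $1,450.11
Federal withholding: $1,450.11 × 0.19 = $275.52
PFL insurance: $1,563.74 × 0.01 = $15.64
Medicare: $1,563.74 × 0.027 = $42.22
Dental plan: $59.92
Charitable contribution: $92.72
Total deductions = $46.89 + $66.74 + $275.52 + $15.64 + $42.22 + $59.92 + $92.72 = $599.65
Net pay = $1,563.74 − $599.65 = $964.09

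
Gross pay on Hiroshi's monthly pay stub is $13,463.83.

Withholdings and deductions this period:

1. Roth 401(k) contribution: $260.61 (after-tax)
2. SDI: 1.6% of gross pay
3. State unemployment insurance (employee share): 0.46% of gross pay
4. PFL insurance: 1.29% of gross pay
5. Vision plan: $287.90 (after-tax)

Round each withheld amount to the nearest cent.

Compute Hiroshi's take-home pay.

$12,464.29

State unemployment insurance (employee share): $13,463.83 × 0.0046 = $61.93
PFL insurance: $13,463.83 × 0.0129 = $173.68
SDI: $13,463.83 × 0.016 = $215.42
Vision plan: $287.90
Roth 401(k) contribution: $260.61
Total deductions = $61.93 + $173.68 + $215.42 + $287.90 + $260.61 = $999.54
Net pay = $13,463.83 − $999.54 = $12,464.29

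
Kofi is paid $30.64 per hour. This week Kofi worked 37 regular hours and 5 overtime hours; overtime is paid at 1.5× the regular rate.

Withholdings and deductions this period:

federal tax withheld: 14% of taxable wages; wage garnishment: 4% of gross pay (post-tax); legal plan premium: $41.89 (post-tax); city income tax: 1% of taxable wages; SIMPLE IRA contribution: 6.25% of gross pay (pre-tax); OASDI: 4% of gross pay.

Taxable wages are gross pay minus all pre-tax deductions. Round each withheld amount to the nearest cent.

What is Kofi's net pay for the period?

Regular pay: 37 × $30.64 = $1,133.68
Overtime pay: 5 × $30.64 × 1.5 = $229.80
Gross pay = $1,133.68 + $229.80 = $1,363.48
SIMPLE IRA contribution: $1,363.48 × 0.0625 = $85.22
Taxable wages = $1,363.48 − $85.22 = $1,278.26
City income tax: $1,278.26 × 0.01 = $12.78
Federal tax withheld: $1,278.26 × 0.14 = $178.96
OASDI: $1,363.48 × 0.04 = $54.54
Wage garnishment: $1,363.48 × 0.04 = $54.54
Legal plan premium: $41.89
Total deductions = $85.22 + $12.78 + $178.96 + $54.54 + $54.54 + $41.89 = $427.93
Net pay = $1,363.48 − $427.93 = $935.55

$935.55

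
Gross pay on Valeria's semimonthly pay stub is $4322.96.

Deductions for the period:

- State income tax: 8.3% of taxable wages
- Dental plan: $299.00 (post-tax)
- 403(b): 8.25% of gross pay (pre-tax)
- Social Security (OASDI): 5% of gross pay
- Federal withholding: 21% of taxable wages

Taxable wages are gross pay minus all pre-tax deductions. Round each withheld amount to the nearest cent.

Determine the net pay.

$2289.04

403(b): $4322.96 × 0.0825 = $356.64
Taxable wages = $4322.96 − $356.64 = $3966.32
Federal withholding: $3966.32 × 0.21 = $832.93
State income tax: $3966.32 × 0.083 = $329.20
Social Security (OASDI): $4322.96 × 0.05 = $216.15
Dental plan: $299.00
Total deductions = $356.64 + $832.93 + $329.20 + $216.15 + $299.00 = $2033.92
Net pay = $4322.96 − $2033.92 = $2289.04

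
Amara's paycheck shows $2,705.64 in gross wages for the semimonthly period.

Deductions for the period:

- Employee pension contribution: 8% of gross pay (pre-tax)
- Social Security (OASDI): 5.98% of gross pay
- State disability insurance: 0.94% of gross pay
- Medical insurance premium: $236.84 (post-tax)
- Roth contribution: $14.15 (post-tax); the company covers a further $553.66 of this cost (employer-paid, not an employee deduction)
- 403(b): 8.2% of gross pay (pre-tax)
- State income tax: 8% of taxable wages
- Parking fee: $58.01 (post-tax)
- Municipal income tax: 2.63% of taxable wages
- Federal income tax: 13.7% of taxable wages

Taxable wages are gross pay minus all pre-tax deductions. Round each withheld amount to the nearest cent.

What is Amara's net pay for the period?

$1,219.46

Employee pension contribution: $2,705.64 × 0.08 = $216.45
403(b): $2,705.64 × 0.082 = $221.86
Pre-tax total = $216.45 + $221.86 = $438.31
Taxable wages = $2,705.64 − $438.31 = $2,267.33
State income tax: $2,267.33 × 0.08 = $181.39
Municipal income tax: $2,267.33 × 0.0263 = $59.63
Federal income tax: $2,267.33 × 0.137 = $310.62
State disability insurance: $2,705.64 × 0.0094 = $25.43
Social Security (OASDI): $2,705.64 × 0.0598 = $161.80
Medical insurance premium: $236.84
Parking fee: $58.01
Roth contribution: $14.15
(Employer's $553.66 toward Roth contribution is not withheld from the employee.)
Total deductions = $216.45 + $221.86 + $181.39 + $59.63 + $310.62 + $25.43 + $161.80 + $236.84 + $58.01 + $14.15 = $1,486.18
Net pay = $2,705.64 − $1,486.18 = $1,219.46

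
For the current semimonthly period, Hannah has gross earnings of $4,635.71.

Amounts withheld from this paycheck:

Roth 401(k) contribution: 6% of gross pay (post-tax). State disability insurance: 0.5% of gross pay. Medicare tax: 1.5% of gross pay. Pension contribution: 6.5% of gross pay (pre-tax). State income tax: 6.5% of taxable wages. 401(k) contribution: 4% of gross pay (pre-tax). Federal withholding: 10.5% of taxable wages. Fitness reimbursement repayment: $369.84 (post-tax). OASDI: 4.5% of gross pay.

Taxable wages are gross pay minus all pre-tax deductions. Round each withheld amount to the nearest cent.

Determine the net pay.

$2,494.33

401(k) contribution: $4,635.71 × 0.04 = $185.43
Pension contribution: $4,635.71 × 0.065 = $301.32
Pre-tax total = $185.43 + $301.32 = $486.75
Taxable wages = $4,635.71 − $486.75 = $4,148.96
Federal withholding: $4,148.96 × 0.105 = $435.64
State income tax: $4,148.96 × 0.065 = $269.68
OASDI: $4,635.71 × 0.045 = $208.61
Medicare tax: $4,635.71 × 0.015 = $69.54
State disability insurance: $4,635.71 × 0.005 = $23.18
Fitness reimbursement repayment: $369.84
Roth 401(k) contribution: $4,635.71 × 0.06 = $278.14
Total deductions = $185.43 + $301.32 + $435.64 + $269.68 + $208.61 + $69.54 + $23.18 + $369.84 + $278.14 = $2,141.38
Net pay = $4,635.71 − $2,141.38 = $2,494.33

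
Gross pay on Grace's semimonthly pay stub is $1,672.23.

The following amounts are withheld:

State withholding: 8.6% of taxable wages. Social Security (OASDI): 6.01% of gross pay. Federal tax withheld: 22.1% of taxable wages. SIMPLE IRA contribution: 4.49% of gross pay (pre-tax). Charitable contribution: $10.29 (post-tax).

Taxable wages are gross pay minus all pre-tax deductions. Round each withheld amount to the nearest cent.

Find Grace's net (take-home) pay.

SIMPLE IRA contribution: $1,672.23 × 0.0449 = $75.08
Taxable wages = $1,672.23 − $75.08 = $1,597.15
Federal tax withheld: $1,597.15 × 0.221 = $352.97
State withholding: $1,597.15 × 0.086 = $137.35
Social Security (OASDI): $1,672.23 × 0.0601 = $100.50
Charitable contribution: $10.29
Total deductions = $75.08 + $352.97 + $137.35 + $100.50 + $10.29 = $676.19
Net pay = $1,672.23 − $676.19 = $996.04

$996.04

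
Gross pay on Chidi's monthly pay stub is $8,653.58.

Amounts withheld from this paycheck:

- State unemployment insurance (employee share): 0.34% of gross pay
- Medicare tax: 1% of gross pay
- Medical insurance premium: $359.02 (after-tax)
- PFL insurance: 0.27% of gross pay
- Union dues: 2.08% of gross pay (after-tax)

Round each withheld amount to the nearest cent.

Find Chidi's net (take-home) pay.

Medicare tax: $8,653.58 × 0.01 = $86.54
State unemployment insurance (employee share): $8,653.58 × 0.0034 = $29.42
PFL insurance: $8,653.58 × 0.0027 = $23.36
Union dues: $8,653.58 × 0.0208 = $179.99
Medical insurance premium: $359.02
Total deductions = $86.54 + $29.42 + $23.36 + $179.99 + $359.02 = $678.33
Net pay = $8,653.58 − $678.33 = $7,975.25

$7,975.25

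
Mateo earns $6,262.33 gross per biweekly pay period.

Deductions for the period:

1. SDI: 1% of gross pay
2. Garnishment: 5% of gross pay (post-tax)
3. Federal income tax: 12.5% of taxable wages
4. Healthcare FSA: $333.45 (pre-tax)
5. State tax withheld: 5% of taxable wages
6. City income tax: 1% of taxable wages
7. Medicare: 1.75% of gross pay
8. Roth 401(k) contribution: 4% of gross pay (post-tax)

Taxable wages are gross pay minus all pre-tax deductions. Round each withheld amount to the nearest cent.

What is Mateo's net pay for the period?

Healthcare FSA: $333.45
Taxable wages = $6,262.33 − $333.45 = $5,928.88
State tax withheld: $5,928.88 × 0.05 = $296.44
Federal income tax: $5,928.88 × 0.125 = $741.11
City income tax: $5,928.88 × 0.01 = $59.29
SDI: $6,262.33 × 0.01 = $62.62
Medicare: $6,262.33 × 0.0175 = $109.59
Roth 401(k) contribution: $6,262.33 × 0.04 = $250.49
Garnishment: $6,262.33 × 0.05 = $313.12
Total deductions = $333.45 + $296.44 + $741.11 + $59.29 + $62.62 + $109.59 + $250.49 + $313.12 = $2,166.11
Net pay = $6,262.33 − $2,166.11 = $4,096.22

$4,096.22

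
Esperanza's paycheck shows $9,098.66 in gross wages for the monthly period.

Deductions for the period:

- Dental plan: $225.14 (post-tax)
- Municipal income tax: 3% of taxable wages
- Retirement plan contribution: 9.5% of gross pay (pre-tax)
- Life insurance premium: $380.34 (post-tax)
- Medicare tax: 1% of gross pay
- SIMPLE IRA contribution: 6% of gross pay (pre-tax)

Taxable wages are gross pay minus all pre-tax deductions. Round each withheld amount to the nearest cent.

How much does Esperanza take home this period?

$6,761.25

Retirement plan contribution: $9,098.66 × 0.095 = $864.37
SIMPLE IRA contribution: $9,098.66 × 0.06 = $545.92
Pre-tax total = $864.37 + $545.92 = $1,410.29
Taxable wages = $9,098.66 − $1,410.29 = $7,688.37
Municipal income tax: $7,688.37 × 0.03 = $230.65
Medicare tax: $9,098.66 × 0.01 = $90.99
Dental plan: $225.14
Life insurance premium: $380.34
Total deductions = $864.37 + $545.92 + $230.65 + $90.99 + $225.14 + $380.34 = $2,337.41
Net pay = $9,098.66 − $2,337.41 = $6,761.25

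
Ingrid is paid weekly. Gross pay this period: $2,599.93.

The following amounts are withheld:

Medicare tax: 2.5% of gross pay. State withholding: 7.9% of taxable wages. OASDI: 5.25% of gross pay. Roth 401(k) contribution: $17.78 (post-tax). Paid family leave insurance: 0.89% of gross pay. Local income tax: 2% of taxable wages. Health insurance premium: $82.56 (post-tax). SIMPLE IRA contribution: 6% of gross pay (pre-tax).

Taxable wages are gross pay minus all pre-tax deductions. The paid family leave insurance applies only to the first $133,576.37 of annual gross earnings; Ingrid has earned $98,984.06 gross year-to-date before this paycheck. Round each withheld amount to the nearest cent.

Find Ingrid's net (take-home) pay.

$1,877.00

SIMPLE IRA contribution: $2,599.93 × 0.06 = $156.00
Taxable wages = $2,599.93 − $156.00 = $2,443.93
Local income tax: $2,443.93 × 0.02 = $48.88
State withholding: $2,443.93 × 0.079 = $193.07
Medicare tax: $2,599.93 × 0.025 = $65.00
OASDI: $2,599.93 × 0.0525 = $136.50
Paid family leave insurance: cap not yet reached, full $2,599.93 is subject → $2,599.93 × 0.0089 = $23.14
Health insurance premium: $82.56
Roth 401(k) contribution: $17.78
Total deductions = $156.00 + $48.88 + $193.07 + $65.00 + $136.50 + $23.14 + $82.56 + $17.78 = $722.93
Net pay = $2,599.93 − $722.93 = $1,877.00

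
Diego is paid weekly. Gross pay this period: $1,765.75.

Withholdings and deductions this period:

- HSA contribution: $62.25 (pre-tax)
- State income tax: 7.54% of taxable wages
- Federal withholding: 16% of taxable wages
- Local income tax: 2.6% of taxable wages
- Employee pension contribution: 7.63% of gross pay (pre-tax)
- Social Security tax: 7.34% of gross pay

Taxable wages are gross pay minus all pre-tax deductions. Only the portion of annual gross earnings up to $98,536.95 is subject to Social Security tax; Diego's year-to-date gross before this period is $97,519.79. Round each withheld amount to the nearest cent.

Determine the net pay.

Employee pension contribution: $1,765.75 × 0.0763 = $134.73
HSA contribution: $62.25
Pre-tax total = $134.73 + $62.25 = $196.98
Taxable wages = $1,765.75 − $196.98 = $1,568.77
Federal withholding: $1,568.77 × 0.16 = $251.00
Local income tax: $1,568.77 × 0.026 = $40.79
State income tax: $1,568.77 × 0.0754 = $118.29
Social Security tax: only $98,536.95 − $97,519.79 = $1,017.16 of this check is subject → $1,017.16 × 0.0734 = $74.66
Total deductions = $134.73 + $62.25 + $251.00 + $40.79 + $118.29 + $74.66 = $681.72
Net pay = $1,765.75 − $681.72 = $1,084.03

$1,084.03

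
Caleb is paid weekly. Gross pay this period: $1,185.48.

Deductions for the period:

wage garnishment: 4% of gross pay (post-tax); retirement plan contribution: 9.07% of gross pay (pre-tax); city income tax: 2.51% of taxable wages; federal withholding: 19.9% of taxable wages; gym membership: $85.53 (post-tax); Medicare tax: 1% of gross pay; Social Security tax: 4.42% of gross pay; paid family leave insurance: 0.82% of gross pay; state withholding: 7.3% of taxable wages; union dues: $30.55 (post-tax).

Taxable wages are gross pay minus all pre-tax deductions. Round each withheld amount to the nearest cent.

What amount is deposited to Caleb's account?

$520.23

Retirement plan contribution: $1,185.48 × 0.0907 = $107.52
Taxable wages = $1,185.48 − $107.52 = $1,077.96
Federal withholding: $1,077.96 × 0.199 = $214.51
City income tax: $1,077.96 × 0.0251 = $27.06
State withholding: $1,077.96 × 0.073 = $78.69
Paid family leave insurance: $1,185.48 × 0.0082 = $9.72
Social Security tax: $1,185.48 × 0.0442 = $52.40
Medicare tax: $1,185.48 × 0.01 = $11.85
Wage garnishment: $1,185.48 × 0.04 = $47.42
Gym membership: $85.53
Union dues: $30.55
Total deductions = $107.52 + $214.51 + $27.06 + $78.69 + $9.72 + $52.40 + $11.85 + $47.42 + $85.53 + $30.55 = $665.25
Net pay = $1,185.48 − $665.25 = $520.23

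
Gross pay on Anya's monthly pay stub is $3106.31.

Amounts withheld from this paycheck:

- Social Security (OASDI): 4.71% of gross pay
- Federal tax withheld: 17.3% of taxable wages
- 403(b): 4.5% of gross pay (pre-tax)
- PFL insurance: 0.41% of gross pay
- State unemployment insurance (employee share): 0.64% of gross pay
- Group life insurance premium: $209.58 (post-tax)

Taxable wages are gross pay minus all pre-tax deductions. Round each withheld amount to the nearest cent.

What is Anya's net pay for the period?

$2064.81

403(b): $3106.31 × 0.045 = $139.78
Taxable wages = $3106.31 − $139.78 = $2966.53
Federal tax withheld: $2966.53 × 0.173 = $513.21
PFL insurance: $3106.31 × 0.0041 = $12.74
Social Security (OASDI): $3106.31 × 0.0471 = $146.31
State unemployment insurance (employee share): $3106.31 × 0.0064 = $19.88
Group life insurance premium: $209.58
Total deductions = $139.78 + $513.21 + $12.74 + $146.31 + $19.88 + $209.58 = $1041.50
Net pay = $3106.31 − $1041.50 = $2064.81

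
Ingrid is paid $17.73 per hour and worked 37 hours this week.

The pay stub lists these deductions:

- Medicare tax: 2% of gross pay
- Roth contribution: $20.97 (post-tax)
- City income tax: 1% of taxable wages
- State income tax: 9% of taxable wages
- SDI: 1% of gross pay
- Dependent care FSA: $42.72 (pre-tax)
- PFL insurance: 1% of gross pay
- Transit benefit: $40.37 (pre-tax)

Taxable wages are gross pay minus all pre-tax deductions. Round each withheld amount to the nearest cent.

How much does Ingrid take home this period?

$468.42

Gross pay: 37 × $17.73 = $656.01
Dependent care FSA: $42.72
Transit benefit: $40.37
Pre-tax total = $42.72 + $40.37 = $83.09
Taxable wages = $656.01 − $83.09 = $572.92
State income tax: $572.92 × 0.09 = $51.56
City income tax: $572.92 × 0.01 = $5.73
Medicare tax: $656.01 × 0.02 = $13.12
PFL insurance: $656.01 × 0.01 = $6.56
SDI: $656.01 × 0.01 = $6.56
Roth contribution: $20.97
Total deductions = $42.72 + $40.37 + $51.56 + $5.73 + $13.12 + $6.56 + $6.56 + $20.97 = $187.59
Net pay = $656.01 − $187.59 = $468.42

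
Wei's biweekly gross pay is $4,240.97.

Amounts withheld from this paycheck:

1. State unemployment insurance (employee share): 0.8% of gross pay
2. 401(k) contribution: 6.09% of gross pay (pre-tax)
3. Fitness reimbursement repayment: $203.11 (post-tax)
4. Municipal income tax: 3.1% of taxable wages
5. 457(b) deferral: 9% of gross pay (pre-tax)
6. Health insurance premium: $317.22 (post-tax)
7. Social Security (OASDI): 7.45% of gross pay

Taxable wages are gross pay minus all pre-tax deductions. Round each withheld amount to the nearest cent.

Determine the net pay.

$2,619.16

401(k) contribution: $4,240.97 × 0.0609 = $258.28
457(b) deferral: $4,240.97 × 0.09 = $381.69
Pre-tax total = $258.28 + $381.69 = $639.97
Taxable wages = $4,240.97 − $639.97 = $3,601.00
Municipal income tax: $3,601.00 × 0.031 = $111.63
Social Security (OASDI): $4,240.97 × 0.0745 = $315.95
State unemployment insurance (employee share): $4,240.97 × 0.008 = $33.93
Health insurance premium: $317.22
Fitness reimbursement repayment: $203.11
Total deductions = $258.28 + $381.69 + $111.63 + $315.95 + $33.93 + $317.22 + $203.11 = $1,621.81
Net pay = $4,240.97 − $1,621.81 = $2,619.16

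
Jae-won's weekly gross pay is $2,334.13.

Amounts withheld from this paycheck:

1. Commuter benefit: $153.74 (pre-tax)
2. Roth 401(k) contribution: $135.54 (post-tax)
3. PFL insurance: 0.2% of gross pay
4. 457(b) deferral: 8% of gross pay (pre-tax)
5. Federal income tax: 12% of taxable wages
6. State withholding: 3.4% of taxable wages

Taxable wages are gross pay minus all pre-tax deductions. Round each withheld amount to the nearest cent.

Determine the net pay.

Commuter benefit: $153.74
457(b) deferral: $2,334.13 × 0.08 = $186.73
Pre-tax total = $153.74 + $186.73 = $340.47
Taxable wages = $2,334.13 − $340.47 = $1,993.66
Federal income tax: $1,993.66 × 0.12 = $239.24
State withholding: $1,993.66 × 0.034 = $67.78
PFL insurance: $2,334.13 × 0.002 = $4.67
Roth 401(k) contribution: $135.54
Total deductions = $153.74 + $186.73 + $239.24 + $67.78 + $4.67 + $135.54 = $787.70
Net pay = $2,334.13 − $787.70 = $1,546.43

$1,546.43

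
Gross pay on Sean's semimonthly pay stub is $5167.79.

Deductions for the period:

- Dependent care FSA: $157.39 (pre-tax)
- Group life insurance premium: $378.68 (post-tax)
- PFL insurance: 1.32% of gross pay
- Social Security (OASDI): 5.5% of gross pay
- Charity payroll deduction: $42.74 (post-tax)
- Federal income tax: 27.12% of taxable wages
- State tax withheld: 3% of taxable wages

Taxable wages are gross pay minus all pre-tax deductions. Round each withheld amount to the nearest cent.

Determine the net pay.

$2727.41

Dependent care FSA: $157.39
Taxable wages = $5167.79 − $157.39 = $5010.40
State tax withheld: $5010.40 × 0.03 = $150.31
Federal income tax: $5010.40 × 0.2712 = $1358.82
PFL insurance: $5167.79 × 0.0132 = $68.21
Social Security (OASDI): $5167.79 × 0.055 = $284.23
Group life insurance premium: $378.68
Charity payroll deduction: $42.74
Total deductions = $157.39 + $150.31 + $1358.82 + $68.21 + $284.23 + $378.68 + $42.74 = $2440.38
Net pay = $5167.79 − $2440.38 = $2727.41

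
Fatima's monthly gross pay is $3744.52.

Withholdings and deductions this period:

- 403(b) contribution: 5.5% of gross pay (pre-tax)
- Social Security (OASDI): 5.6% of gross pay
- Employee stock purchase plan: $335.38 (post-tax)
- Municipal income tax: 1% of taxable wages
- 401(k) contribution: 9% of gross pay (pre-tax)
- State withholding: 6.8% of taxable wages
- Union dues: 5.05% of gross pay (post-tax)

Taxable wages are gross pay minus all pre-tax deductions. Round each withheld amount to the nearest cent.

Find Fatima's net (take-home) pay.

401(k) contribution: $3744.52 × 0.09 = $337.01
403(b) contribution: $3744.52 × 0.055 = $205.95
Pre-tax total = $337.01 + $205.95 = $542.96
Taxable wages = $3744.52 − $542.96 = $3201.56
Municipal income tax: $3201.56 × 0.01 = $32.02
State withholding: $3201.56 × 0.068 = $217.71
Social Security (OASDI): $3744.52 × 0.056 = $209.69
Employee stock purchase plan: $335.38
Union dues: $3744.52 × 0.0505 = $189.10
Total deductions = $337.01 + $205.95 + $32.02 + $217.71 + $209.69 + $335.38 + $189.10 = $1526.86
Net pay = $3744.52 − $1526.86 = $2217.66

$2217.66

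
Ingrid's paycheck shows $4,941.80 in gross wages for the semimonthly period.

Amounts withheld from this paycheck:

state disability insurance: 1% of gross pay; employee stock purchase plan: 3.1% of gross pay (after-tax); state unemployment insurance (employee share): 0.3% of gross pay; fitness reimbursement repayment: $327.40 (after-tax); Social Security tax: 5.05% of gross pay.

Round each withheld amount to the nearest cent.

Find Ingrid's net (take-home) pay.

$4,147.39

State unemployment insurance (employee share): $4,941.80 × 0.003 = $14.83
Social Security tax: $4,941.80 × 0.0505 = $249.56
State disability insurance: $4,941.80 × 0.01 = $49.42
Fitness reimbursement repayment: $327.40
Employee stock purchase plan: $4,941.80 × 0.031 = $153.20
Total deductions = $14.83 + $249.56 + $49.42 + $327.40 + $153.20 = $794.41
Net pay = $4,941.80 − $794.41 = $4,147.39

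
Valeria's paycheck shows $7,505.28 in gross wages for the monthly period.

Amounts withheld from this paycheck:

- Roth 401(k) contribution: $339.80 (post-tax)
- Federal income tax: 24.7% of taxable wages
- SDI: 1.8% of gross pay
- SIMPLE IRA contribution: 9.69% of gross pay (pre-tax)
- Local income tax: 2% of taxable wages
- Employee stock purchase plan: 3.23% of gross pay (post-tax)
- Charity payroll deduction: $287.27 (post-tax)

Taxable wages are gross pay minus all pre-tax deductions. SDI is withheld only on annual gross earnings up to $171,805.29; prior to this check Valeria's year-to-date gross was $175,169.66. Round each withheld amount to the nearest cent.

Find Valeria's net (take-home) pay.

$4,098.80

SIMPLE IRA contribution: $7,505.28 × 0.0969 = $727.26
Taxable wages = $7,505.28 − $727.26 = $6,778.02
Federal income tax: $6,778.02 × 0.247 = $1,674.17
Local income tax: $6,778.02 × 0.02 = $135.56
SDI: annual cap $171,805.29 already reached (YTD $175,169.66), so $0.00
Employee stock purchase plan: $7,505.28 × 0.0323 = $242.42
Roth 401(k) contribution: $339.80
Charity payroll deduction: $287.27
Total deductions = $727.26 + $1,674.17 + $135.56 + $0.00 + $242.42 + $339.80 + $287.27 = $3,406.48
Net pay = $7,505.28 − $3,406.48 = $4,098.80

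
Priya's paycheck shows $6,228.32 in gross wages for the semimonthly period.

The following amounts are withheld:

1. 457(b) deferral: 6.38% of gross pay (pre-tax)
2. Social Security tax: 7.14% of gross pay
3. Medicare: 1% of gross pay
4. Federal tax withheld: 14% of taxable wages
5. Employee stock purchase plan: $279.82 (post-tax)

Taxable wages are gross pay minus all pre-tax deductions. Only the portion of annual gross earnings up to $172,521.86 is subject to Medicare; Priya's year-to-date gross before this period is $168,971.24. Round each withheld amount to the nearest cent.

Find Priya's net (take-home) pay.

$4,254.59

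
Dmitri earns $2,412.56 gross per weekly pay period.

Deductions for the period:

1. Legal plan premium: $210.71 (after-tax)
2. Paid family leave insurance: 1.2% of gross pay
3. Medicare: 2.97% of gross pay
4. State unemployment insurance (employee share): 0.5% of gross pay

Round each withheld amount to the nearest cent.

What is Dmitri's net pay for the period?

$2,089.19

State unemployment insurance (employee share): $2,412.56 × 0.005 = $12.06
Paid family leave insurance: $2,412.56 × 0.012 = $28.95
Medicare: $2,412.56 × 0.0297 = $71.65
Legal plan premium: $210.71
Total deductions = $12.06 + $28.95 + $71.65 + $210.71 = $323.37
Net pay = $2,412.56 − $323.37 = $2,089.19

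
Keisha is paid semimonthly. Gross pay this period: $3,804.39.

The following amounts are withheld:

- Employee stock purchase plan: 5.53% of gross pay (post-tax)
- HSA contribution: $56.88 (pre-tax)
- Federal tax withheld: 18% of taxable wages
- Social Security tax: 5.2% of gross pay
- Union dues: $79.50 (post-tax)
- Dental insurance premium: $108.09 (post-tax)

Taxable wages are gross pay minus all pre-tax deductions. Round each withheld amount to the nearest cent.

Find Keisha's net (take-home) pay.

HSA contribution: $56.88
Taxable wages = $3,804.39 − $56.88 = $3,747.51
Federal tax withheld: $3,747.51 × 0.18 = $674.55
Social Security tax: $3,804.39 × 0.052 = $197.83
Dental insurance premium: $108.09
Employee stock purchase plan: $3,804.39 × 0.0553 = $210.38
Union dues: $79.50
Total deductions = $56.88 + $674.55 + $197.83 + $108.09 + $210.38 + $79.50 = $1,327.23
Net pay = $3,804.39 − $1,327.23 = $2,477.16

$2,477.16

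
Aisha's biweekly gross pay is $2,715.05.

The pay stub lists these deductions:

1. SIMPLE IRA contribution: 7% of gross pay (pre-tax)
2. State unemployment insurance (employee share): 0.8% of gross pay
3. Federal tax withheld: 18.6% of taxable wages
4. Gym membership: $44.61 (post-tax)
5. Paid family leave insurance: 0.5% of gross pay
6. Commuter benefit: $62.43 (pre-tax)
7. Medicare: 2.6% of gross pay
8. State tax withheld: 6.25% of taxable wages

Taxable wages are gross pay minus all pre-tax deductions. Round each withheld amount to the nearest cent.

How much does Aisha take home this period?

$1,700.12

Commuter benefit: $62.43
SIMPLE IRA contribution: $2,715.05 × 0.07 = $190.05
Pre-tax total = $62.43 + $190.05 = $252.48
Taxable wages = $2,715.05 − $252.48 = $2,462.57
Federal tax withheld: $2,462.57 × 0.186 = $458.04
State tax withheld: $2,462.57 × 0.0625 = $153.91
State unemployment insurance (employee share): $2,715.05 × 0.008 = $21.72
Paid family leave insurance: $2,715.05 × 0.005 = $13.58
Medicare: $2,715.05 × 0.026 = $70.59
Gym membership: $44.61
Total deductions = $62.43 + $190.05 + $458.04 + $153.91 + $21.72 + $13.58 + $70.59 + $44.61 = $1,014.93
Net pay = $2,715.05 − $1,014.93 = $1,700.12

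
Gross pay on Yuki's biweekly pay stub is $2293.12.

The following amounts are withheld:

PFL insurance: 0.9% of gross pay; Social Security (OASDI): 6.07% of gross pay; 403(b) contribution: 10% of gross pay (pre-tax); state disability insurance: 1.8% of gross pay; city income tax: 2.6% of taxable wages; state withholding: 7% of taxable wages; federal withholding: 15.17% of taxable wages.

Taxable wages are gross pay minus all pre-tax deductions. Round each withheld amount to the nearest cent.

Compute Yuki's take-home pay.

403(b) contribution: $2293.12 × 0.1 = $229.31
Taxable wages = $2293.12 − $229.31 = $2063.81
State withholding: $2063.81 × 0.07 = $144.47
Federal withholding: $2063.81 × 0.1517 = $313.08
City income tax: $2063.81 × 0.026 = $53.66
PFL insurance: $2293.12 × 0.009 = $20.64
Social Security (OASDI): $2293.12 × 0.0607 = $139.19
State disability insurance: $2293.12 × 0.018 = $41.28
Total deductions = $229.31 + $144.47 + $313.08 + $53.66 + $20.64 + $139.19 + $41.28 = $941.63
Net pay = $2293.12 − $941.63 = $1351.49

$1351.49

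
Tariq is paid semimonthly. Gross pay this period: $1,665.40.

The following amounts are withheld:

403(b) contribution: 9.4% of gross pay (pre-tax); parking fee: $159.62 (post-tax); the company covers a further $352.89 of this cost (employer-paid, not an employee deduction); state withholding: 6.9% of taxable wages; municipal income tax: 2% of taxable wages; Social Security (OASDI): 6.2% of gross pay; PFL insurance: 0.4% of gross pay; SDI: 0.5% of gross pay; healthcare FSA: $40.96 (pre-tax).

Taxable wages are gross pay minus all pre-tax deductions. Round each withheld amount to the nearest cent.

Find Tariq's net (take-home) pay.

$1,059.39

403(b) contribution: $1,665.40 × 0.094 = $156.55
Healthcare FSA: $40.96
Pre-tax total = $156.55 + $40.96 = $197.51
Taxable wages = $1,665.40 − $197.51 = $1,467.89
Municipal income tax: $1,467.89 × 0.02 = $29.36
State withholding: $1,467.89 × 0.069 = $101.28
PFL insurance: $1,665.40 × 0.004 = $6.66
Social Security (OASDI): $1,665.40 × 0.062 = $103.25
SDI: $1,665.40 × 0.005 = $8.33
Parking fee: $159.62
(Employer's $352.89 toward parking fee is not withheld from the employee.)
Total deductions = $156.55 + $40.96 + $29.36 + $101.28 + $6.66 + $103.25 + $8.33 + $159.62 = $606.01
Net pay = $1,665.40 − $606.01 = $1,059.39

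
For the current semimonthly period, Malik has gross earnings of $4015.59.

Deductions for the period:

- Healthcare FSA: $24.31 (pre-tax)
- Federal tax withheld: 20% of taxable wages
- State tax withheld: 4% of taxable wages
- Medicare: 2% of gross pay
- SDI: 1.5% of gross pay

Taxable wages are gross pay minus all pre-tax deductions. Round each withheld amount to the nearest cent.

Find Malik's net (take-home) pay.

Healthcare FSA: $24.31
Taxable wages = $4015.59 − $24.31 = $3991.28
Federal tax withheld: $3991.28 × 0.2 = $798.26
State tax withheld: $3991.28 × 0.04 = $159.65
SDI: $4015.59 × 0.015 = $60.23
Medicare: $4015.59 × 0.02 = $80.31
Total deductions = $24.31 + $798.26 + $159.65 + $60.23 + $80.31 = $1122.76
Net pay = $4015.59 − $1122.76 = $2892.83

$2892.83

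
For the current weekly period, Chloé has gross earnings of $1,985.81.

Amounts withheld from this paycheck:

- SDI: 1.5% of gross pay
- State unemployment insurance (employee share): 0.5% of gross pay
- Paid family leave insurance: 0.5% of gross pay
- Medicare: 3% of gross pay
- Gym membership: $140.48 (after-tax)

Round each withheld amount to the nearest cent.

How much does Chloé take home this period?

Medicare: $1,985.81 × 0.03 = $59.57
State unemployment insurance (employee share): $1,985.81 × 0.005 = $9.93
Paid family leave insurance: $1,985.81 × 0.005 = $9.93
SDI: $1,985.81 × 0.015 = $29.79
Gym membership: $140.48
Total deductions = $59.57 + $9.93 + $9.93 + $29.79 + $140.48 = $249.70
Net pay = $1,985.81 − $249.70 = $1,736.11

$1,736.11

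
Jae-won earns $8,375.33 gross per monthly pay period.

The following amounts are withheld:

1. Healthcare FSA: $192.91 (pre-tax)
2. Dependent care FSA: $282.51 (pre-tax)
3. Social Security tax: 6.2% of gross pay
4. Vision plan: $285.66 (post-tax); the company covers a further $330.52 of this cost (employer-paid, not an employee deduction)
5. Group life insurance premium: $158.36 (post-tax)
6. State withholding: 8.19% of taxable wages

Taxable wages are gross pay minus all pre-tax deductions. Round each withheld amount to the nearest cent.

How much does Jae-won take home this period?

Dependent care FSA: $282.51
Healthcare FSA: $192.91
Pre-tax total = $282.51 + $192.91 = $475.42
Taxable wages = $8,375.33 − $475.42 = $7,899.91
State withholding: $7,899.91 × 0.0819 = $647.00
Social Security tax: $8,375.33 × 0.062 = $519.27
Group life insurance premium: $158.36
Vision plan: $285.66
(Employer's $330.52 toward vision plan is not withheld from the employee.)
Total deductions = $282.51 + $192.91 + $647.00 + $519.27 + $158.36 + $285.66 = $2,085.71
Net pay = $8,375.33 − $2,085.71 = $6,289.62

$6,289.62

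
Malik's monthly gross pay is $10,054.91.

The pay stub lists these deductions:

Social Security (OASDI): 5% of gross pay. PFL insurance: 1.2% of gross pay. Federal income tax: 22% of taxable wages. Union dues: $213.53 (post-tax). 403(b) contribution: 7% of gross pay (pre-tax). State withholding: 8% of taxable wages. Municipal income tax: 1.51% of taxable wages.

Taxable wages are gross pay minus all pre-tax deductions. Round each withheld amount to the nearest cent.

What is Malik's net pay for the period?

403(b) contribution: $10,054.91 × 0.07 = $703.84
Taxable wages = $10,054.91 − $703.84 = $9,351.07
Federal income tax: $9,351.07 × 0.22 = $2,057.24
State withholding: $9,351.07 × 0.08 = $748.09
Municipal income tax: $9,351.07 × 0.0151 = $141.20
PFL insurance: $10,054.91 × 0.012 = $120.66
Social Security (OASDI): $10,054.91 × 0.05 = $502.75
Union dues: $213.53
Total deductions = $703.84 + $2,057.24 + $748.09 + $141.20 + $120.66 + $502.75 + $213.53 = $4,487.31
Net pay = $10,054.91 − $4,487.31 = $5,567.60

$5,567.60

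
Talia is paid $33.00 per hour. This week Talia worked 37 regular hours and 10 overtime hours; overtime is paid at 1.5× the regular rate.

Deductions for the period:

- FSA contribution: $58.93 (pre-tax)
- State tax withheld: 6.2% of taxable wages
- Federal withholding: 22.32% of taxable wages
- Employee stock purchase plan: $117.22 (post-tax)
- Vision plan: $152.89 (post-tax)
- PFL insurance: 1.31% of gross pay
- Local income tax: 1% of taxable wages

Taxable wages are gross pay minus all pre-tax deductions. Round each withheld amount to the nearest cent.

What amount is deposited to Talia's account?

Regular pay: 37 × $33.00 = $1221.00
Overtime pay: 10 × $33.00 × 1.5 = $495.00
Gross pay = $1221.00 + $495.00 = $1716.00
FSA contribution: $58.93
Taxable wages = $1716.00 − $58.93 = $1657.07
State tax withheld: $1657.07 × 0.062 = $102.74
Federal withholding: $1657.07 × 0.2232 = $369.86
Local income tax: $1657.07 × 0.01 = $16.57
PFL insurance: $1716.00 × 0.0131 = $22.48
Employee stock purchase plan: $117.22
Vision plan: $152.89
Total deductions = $58.93 + $102.74 + $369.86 + $16.57 + $22.48 + $117.22 + $152.89 = $840.69
Net pay = $1716.00 − $840.69 = $875.31

$875.31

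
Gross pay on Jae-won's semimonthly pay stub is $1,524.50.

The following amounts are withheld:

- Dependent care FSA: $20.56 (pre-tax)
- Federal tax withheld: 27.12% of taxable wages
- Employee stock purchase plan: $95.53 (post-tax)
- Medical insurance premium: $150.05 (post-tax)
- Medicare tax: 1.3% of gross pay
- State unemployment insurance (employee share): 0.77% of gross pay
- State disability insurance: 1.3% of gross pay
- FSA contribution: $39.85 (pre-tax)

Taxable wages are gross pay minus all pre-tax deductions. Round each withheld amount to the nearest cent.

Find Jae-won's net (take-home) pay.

Dependent care FSA: $20.56
FSA contribution: $39.85
Pre-tax total = $20.56 + $39.85 = $60.41
Taxable wages = $1,524.50 − $60.41 = $1,464.09
Federal tax withheld: $1,464.09 × 0.2712 = $397.06
State disability insurance: $1,524.50 × 0.013 = $19.82
Medicare tax: $1,524.50 × 0.013 = $19.82
State unemployment insurance (employee share): $1,524.50 × 0.0077 = $11.74
Employee stock purchase plan: $95.53
Medical insurance premium: $150.05
Total deductions = $20.56 + $39.85 + $397.06 + $19.82 + $19.82 + $11.74 + $95.53 + $150.05 = $754.43
Net pay = $1,524.50 − $754.43 = $770.07

$770.07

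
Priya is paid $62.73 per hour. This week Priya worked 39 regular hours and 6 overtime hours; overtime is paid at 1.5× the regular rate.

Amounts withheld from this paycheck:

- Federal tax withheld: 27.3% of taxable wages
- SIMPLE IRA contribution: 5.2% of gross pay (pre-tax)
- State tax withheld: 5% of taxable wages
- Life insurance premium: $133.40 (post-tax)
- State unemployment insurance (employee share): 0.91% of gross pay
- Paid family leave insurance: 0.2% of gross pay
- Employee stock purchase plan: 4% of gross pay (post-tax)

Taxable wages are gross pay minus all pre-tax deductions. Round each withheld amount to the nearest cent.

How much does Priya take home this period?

$1645.22

Regular pay: 39 × $62.73 = $2446.47
Overtime pay: 6 × $62.73 × 1.5 = $564.57
Gross pay = $2446.47 + $564.57 = $3011.04
SIMPLE IRA contribution: $3011.04 × 0.052 = $156.57
Taxable wages = $3011.04 − $156.57 = $2854.47
Federal tax withheld: $2854.47 × 0.273 = $779.27
State tax withheld: $2854.47 × 0.05 = $142.72
Paid family leave insurance: $3011.04 × 0.002 = $6.02
State unemployment insurance (employee share): $3011.04 × 0.0091 = $27.40
Employee stock purchase plan: $3011.04 × 0.04 = $120.44
Life insurance premium: $133.40
Total deductions = $156.57 + $779.27 + $142.72 + $6.02 + $27.40 + $120.44 + $133.40 = $1365.82
Net pay = $3011.04 − $1365.82 = $1645.22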